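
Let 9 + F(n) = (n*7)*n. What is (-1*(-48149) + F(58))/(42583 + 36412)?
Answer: 71688/78995 ≈ 0.90750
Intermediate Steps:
F(n) = -9 + 7*n**2 (F(n) = -9 + (n*7)*n = -9 + (7*n)*n = -9 + 7*n**2)
(-1*(-48149) + F(58))/(42583 + 36412) = (-1*(-48149) + (-9 + 7*58**2))/(42583 + 36412) = (48149 + (-9 + 7*3364))/78995 = (48149 + (-9 + 23548))*(1/78995) = (48149 + 23539)*(1/78995) = 71688*(1/78995) = 71688/78995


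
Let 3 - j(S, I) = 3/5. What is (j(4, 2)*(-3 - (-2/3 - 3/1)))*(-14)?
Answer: -112/5 ≈ -22.400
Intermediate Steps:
j(S, I) = 12/5 (j(S, I) = 3 - 3/5 = 3 - 1*⅗ = 3 - ⅗ = 12/5)
(j(4, 2)*(-3 - (-2/3 - 3/1)))*(-14) = (12*(-3 - (-2/3 - 3/1))/5)*(-14) = (12*(-3 - (-2*⅓ - 3*1))/5)*(-14) = (12*(-3 - (-⅔ - 3))/5)*(-14) = (12*(-3 - 1*(-11/3))/5)*(-14) = (12*(-3 + 11/3)/5)*(-14) = ((12/5)*(⅔))*(-14) = (8/5)*(-14) = -112/5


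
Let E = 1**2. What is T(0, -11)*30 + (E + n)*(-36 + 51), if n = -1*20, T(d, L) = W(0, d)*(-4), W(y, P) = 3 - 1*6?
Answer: 75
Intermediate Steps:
W(y, P) = -3 (W(y, P) = 3 - 6 = -3)
T(d, L) = 12 (T(d, L) = -3*(-4) = 12)
E = 1
n = -20
T(0, -11)*30 + (E + n)*(-36 + 51) = 12*30 + (1 - 20)*(-36 + 51) = 360 - 19*15 = 360 - 285 = 75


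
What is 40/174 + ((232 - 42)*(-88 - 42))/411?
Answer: -713560/11919 ≈ -59.867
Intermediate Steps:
40/174 + ((232 - 42)*(-88 - 42))/411 = 40*(1/174) + (190*(-130))*(1/411) = 20/87 - 24700*1/411 = 20/87 - 24700/411 = -713560/11919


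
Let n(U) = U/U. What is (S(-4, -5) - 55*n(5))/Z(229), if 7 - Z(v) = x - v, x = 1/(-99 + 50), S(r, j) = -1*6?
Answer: -2989/11565 ≈ -0.25845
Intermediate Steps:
S(r, j) = -6
n(U) = 1
x = -1/49 (x = 1/(-49) = -1/49 ≈ -0.020408)
Z(v) = 344/49 + v (Z(v) = 7 - (-1/49 - v) = 7 + (1/49 + v) = 344/49 + v)
(S(-4, -5) - 55*n(5))/Z(229) = (-6 - 55*1)/(344/49 + 229) = (-6 - 55)/(11565/49) = -61*49/11565 = -2989/11565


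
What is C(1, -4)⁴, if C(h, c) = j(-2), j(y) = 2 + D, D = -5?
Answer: 81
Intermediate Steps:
j(y) = -3 (j(y) = 2 - 5 = -3)
C(h, c) = -3
C(1, -4)⁴ = (-3)⁴ = 81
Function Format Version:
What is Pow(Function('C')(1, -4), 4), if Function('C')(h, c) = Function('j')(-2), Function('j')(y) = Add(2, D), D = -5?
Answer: 81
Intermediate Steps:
Function('j')(y) = -3 (Function('j')(y) = Add(2, -5) = -3)
Function('C')(h, c) = -3
Pow(Function('C')(1, -4), 4) = Pow(-3, 4) = 81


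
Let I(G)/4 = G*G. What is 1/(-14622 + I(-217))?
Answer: 1/173734 ≈ 5.7559e-6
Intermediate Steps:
I(G) = 4*G**2 (I(G) = 4*(G*G) = 4*G**2)
1/(-14622 + I(-217)) = 1/(-14622 + 4*(-217)**2) = 1/(-14622 + 4*47089) = 1/(-14622 + 188356) = 1/173734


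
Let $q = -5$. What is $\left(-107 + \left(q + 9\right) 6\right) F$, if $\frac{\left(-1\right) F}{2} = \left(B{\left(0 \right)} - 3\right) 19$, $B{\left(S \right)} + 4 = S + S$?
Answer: $-22078$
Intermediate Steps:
$B{\left(S \right)} = -4 + 2 S$ ($B{\left(S \right)} = -4 + \left(S + S\right) = -4 + 2 S$)
$F = 266$ ($F = - 2 \left(\left(-4 + 2 \cdot 0\right) - 3\right) 19 = - 2 \left(\left(-4 + 0\right) - 3\right) 19 = - 2 \left(-4 - 3\right) 19 = - 2 \left(\left(-7\right) 19\right) = \left(-2\right) \left(-133\right) = 266$)
$\left(-107 + \left(q + 9\right) 6\right) F = \left(-107 + \left(-5 + 9\right) 6\right) 266 = \left(-107 + 4 \cdot 6\right) 266 = \left(-107 + 24\right) 266 = \left(-83\right) 266 = -22078$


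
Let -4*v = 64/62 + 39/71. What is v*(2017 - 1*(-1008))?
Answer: -10530025/8804 ≈ -1196.1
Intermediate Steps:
v = -3481/8804 (v = -(64/62 + 39/71)/4 = -(64*(1/62) + 39*(1/71))/4 = -(32/31 + 39/71)/4 = -¼*3481/2201 = -3481/8804 ≈ -0.39539)
v*(2017 - 1*(-1008)) = -3481*(2017 - 1*(-1008))/8804 = -3481*(2017 + 1008)/8804 = -3481/8804*3025 = -10530025/8804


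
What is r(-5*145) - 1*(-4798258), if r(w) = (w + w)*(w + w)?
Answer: 6900758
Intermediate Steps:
r(w) = 4*w² (r(w) = (2*w)*(2*w) = 4*w²)
r(-5*145) - 1*(-4798258) = 4*(-5*145)² - 1*(-4798258) = 4*(-725)² + 4798258 = 4*525625 + 4798258 = 2102500 + 4798258 = 6900758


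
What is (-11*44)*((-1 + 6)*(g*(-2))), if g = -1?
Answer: -4840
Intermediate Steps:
(-11*44)*((-1 + 6)*(g*(-2))) = (-11*44)*((-1 + 6)*(-1*(-2))) = -2420*2 = -484*10 = -4840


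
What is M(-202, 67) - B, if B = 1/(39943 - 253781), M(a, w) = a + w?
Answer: -28868129/213838 ≈ -135.00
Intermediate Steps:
B = -1/213838 (B = 1/(-213838) = -1/213838 ≈ -4.6764e-6)
M(-202, 67) - B = (-202 + 67) - 1*(-1/213838) = -135 + 1/213838 = -28868129/213838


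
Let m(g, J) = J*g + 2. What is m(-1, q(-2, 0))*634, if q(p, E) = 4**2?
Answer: -8876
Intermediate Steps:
q(p, E) = 16
m(g, J) = 2 + J*g
m(-1, q(-2, 0))*634 = (2 + 16*(-1))*634 = (2 - 16)*634 = -14*634 = -8876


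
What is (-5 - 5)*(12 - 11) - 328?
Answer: -338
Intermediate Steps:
(-5 - 5)*(12 - 11) - 328 = -10*1 - 328 = -10 - 328 = -338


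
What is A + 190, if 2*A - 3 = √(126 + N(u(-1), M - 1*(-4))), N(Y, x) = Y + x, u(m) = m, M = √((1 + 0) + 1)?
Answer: 383/2 + √(129 + √2)/2 ≈ 197.21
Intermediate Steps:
M = √2 (M = √(1 + 1) = √2 ≈ 1.4142)
A = 3/2 + √(129 + √2)/2 (A = 3/2 + √(126 + (-1 + (√2 - 1*(-4))))/2 = 3/2 + √(126 + (-1 + (√2 + 4)))/2 = 3/2 + √(126 + (-1 + (4 + √2)))/2 = 3/2 + √(126 + (3 + √2))/2 = 3/2 + √(129 + √2)/2 ≈ 7.2100)
A + 190 = (3/2 + √(129 + √2)/2) + 190 = 383/2 + √(129 + √2)/2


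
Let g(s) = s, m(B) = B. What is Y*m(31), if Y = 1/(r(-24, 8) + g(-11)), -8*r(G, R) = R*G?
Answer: 31/13 ≈ 2.3846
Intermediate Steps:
r(G, R) = -G*R/8 (r(G, R) = -R*G/8 = -G*R/8)
Y = 1/13 (Y = 1/(-1/8*(-24)*8 - 11) = 1/(24 - 11) = 1/13 ≈ 0.076923)
Y*m(31) = (1/13)*31 = 31/13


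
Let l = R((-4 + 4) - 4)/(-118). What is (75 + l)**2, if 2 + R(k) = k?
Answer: 19607184/3481 ≈ 5632.6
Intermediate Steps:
R(k) = -2 + k
l = 3/59 (l = (-2 + ((-4 + 4) - 4))/(-118) = (-2 + (0 - 4))*(-1/118) = (-2 - 4)*(-1/118) = -6*(-1/118) = 3/59 ≈ 0.050847)
(75 + l)**2 = (75 + 3/59)**2 = (4428/59)**2 = 19607184/3481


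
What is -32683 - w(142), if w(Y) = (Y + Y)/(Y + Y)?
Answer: -32684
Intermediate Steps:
w(Y) = 1 (w(Y) = (2*Y)/((2*Y)) = (2*Y)*(1/(2*Y)) = 1)
-32683 - w(142) = -32683 - 1*1 = -32683 - 1 = -32684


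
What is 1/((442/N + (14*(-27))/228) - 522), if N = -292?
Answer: -1387/728413 ≈ -0.0019041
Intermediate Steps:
1/((442/N + (14*(-27))/228) - 522) = 1/((442/(-292) + (14*(-27))/228) - 522) = 1/((442*(-1/292) - 378*1/228) - 522) = 1/((-221/146 - 63/38) - 522) = 1/(-4399/1387 - 522) = 1/(-728413/1387) = -1387/728413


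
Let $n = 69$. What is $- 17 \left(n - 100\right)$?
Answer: $527$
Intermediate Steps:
$- 17 \left(n - 100\right) = - 17 \left(69 - 100\right) = \left(-17\right) \left(-31\right) = 527$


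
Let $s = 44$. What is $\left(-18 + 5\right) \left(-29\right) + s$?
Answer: $421$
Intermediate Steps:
$\left(-18 + 5\right) \left(-29\right) + s = \left(-18 + 5\right) \left(-29\right) + 44 = \left(-13\right) \left(-29\right) + 44 = 377 + 44 = 421$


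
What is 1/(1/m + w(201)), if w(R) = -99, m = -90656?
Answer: -90656/8974945 ≈ -0.010101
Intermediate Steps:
1/(1/m + w(201)) = 1/(1/(-90656) - 99) = 1/(-1/90656 - 99) = 1/(-8974945/90656) = -90656/8974945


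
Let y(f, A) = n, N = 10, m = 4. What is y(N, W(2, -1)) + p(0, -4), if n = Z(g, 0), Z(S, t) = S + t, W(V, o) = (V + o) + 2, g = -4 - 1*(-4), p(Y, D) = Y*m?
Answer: 0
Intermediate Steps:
p(Y, D) = 4*Y (p(Y, D) = Y*4 = 4*Y)
g = 0 (g = -4 + 4 = 0)
W(V, o) = 2 + V + o
n = 0 (n = 0 + 0 = 0)
y(f, A) = 0
y(N, W(2, -1)) + p(0, -4) = 0 + 4*0 = 0 + 0 = 0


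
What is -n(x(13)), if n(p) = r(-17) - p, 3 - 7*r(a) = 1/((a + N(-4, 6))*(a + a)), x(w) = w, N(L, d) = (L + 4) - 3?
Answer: 59841/4760 ≈ 12.572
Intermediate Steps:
N(L, d) = 1 + L (N(L, d) = (4 + L) - 3 = 1 + L)
r(a) = 3/7 - 1/(14*a*(-3 + a)) (r(a) = 3/7 - 1/((a + a)*(a + (1 - 4)))/7 = 3/7 - 1/(2*a*(a - 3))/7 = 3/7 - 1/(2*a*(-3 + a))/7 = 3/7 - 1/(14*a*(-3 + a)))
n(p) = 2039/4760 - p (n(p) = (1/14)*(-1 - 18*(-17) + 6*(-17)²)/(-17*(-3 - 17)) - p = (1/14)*(-1/17)*(-1 + 306 + 6*289)/(-20) - p = (1/14)*(-1/17)*(-1/20)*(-1 + 306 + 1734) - p = (1/14)*(-1/17)*(-1/20)*2039 - p = 2039/4760 - p)
-n(x(13)) = -(2039/4760 - 1*13) = -(2039/4760 - 13) = -1*(-59841/4760) = 59841/4760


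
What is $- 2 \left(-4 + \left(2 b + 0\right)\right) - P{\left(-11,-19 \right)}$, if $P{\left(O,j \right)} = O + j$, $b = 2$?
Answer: $30$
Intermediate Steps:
$- 2 \left(-4 + \left(2 b + 0\right)\right) - P{\left(-11,-19 \right)} = - 2 \left(-4 + \left(2 \cdot 2 + 0\right)\right) - \left(-11 - 19\right) = - 2 \left(-4 + \left(4 + 0\right)\right) - -30 = - 2 \left(-4 + 4\right) + 30 = \left(-2\right) 0 + 30 = 0 + 30 = 30$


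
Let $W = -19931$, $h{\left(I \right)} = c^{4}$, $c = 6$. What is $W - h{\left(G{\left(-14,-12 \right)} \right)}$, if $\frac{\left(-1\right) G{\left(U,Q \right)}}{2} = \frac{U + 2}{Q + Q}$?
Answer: $-21227$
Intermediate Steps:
$G{\left(U,Q \right)} = - \frac{2 + U}{Q}$ ($G{\left(U,Q \right)} = - 2 \frac{U + 2}{Q + Q} = - 2 \frac{2 + U}{2 Q} = - \frac{2 + U}{Q}$)
$h{\left(I \right)} = 1296$ ($h{\left(I \right)} = 6^{4} = 1296$)
$W - h{\left(G{\left(-14,-12 \right)} \right)} = -19931 - 1296 = -21227$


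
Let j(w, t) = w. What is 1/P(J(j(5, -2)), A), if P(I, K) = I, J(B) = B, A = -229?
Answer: 1/5 ≈ 0.20000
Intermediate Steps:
1/P(J(j(5, -2)), A) = 1/5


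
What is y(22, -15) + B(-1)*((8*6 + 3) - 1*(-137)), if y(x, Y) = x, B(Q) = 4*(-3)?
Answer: -2234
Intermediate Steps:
B(Q) = -12
y(22, -15) + B(-1)*((8*6 + 3) - 1*(-137)) = 22 - 12*((8*6 + 3) - 1*(-137)) = 22 - 12*((48 + 3) + 137) = 22 - 12*(51 + 137) = 22 - 12*188 = 22 - 2256 = -2234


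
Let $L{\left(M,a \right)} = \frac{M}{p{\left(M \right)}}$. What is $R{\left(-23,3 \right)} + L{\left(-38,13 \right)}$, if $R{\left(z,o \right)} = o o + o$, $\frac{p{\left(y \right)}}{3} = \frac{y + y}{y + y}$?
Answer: $- \frac{2}{3} \approx -0.66667$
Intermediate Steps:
$p{\left(y \right)} = 3$ ($p{\left(y \right)} = 3 \frac{y + y}{y + y} = 3 \frac{2 y}{2 y} = 3 \cdot 2 y \frac{1}{2 y} = 3 \cdot 1 = 3$)
$R{\left(z,o \right)} = o + o^{2}$ ($R{\left(z,o \right)} = o^{2} + o = o + o^{2}$)
$L{\left(M,a \right)} = \frac{M}{3}$
$R{\left(-23,3 \right)} + L{\left(-38,13 \right)} = 3 \left(1 + 3\right) + \frac{1}{3} \left(-38\right) = 3 \cdot 4 - \frac{38}{3} = 12 - \frac{38}{3} = - \frac{2}{3}$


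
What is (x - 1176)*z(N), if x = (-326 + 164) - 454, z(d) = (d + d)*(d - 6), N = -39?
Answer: -6289920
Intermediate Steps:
z(d) = 2*d*(-6 + d) (z(d) = (2*d)*(-6 + d) = 2*d*(-6 + d))
x = -616 (x = -162 - 454 = -616)
(x - 1176)*z(N) = (-616 - 1176)*(2*(-39)*(-6 - 39)) = -3584*(-39)*(-45) = -1792*3510 = -6289920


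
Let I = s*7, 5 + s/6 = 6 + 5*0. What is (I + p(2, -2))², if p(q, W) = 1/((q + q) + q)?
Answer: 64009/36 ≈ 1778.0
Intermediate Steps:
s = 6 (s = -30 + 6*(6 + 5*0) = -30 + 6*(6 + 0) = -30 + 6*6 = -30 + 36 = 6)
p(q, W) = 1/(3*q) (p(q, W) = 1/(2*q + q) = 1/(3*q))
I = 42 (I = 6*7 = 42)
(I + p(2, -2))² = (42 + (⅓)/2)² = (42 + (⅓)*(½))² = (42 + ⅙)² = (253/6)² = 64009/36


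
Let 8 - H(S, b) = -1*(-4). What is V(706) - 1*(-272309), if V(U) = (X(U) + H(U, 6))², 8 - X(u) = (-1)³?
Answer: 272478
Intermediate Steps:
X(u) = 9 (X(u) = 8 - 1*(-1)³ = 8 - 1*(-1) = 8 + 1 = 9)
H(S, b) = 4 (H(S, b) = 8 - (-1)*(-4) = 8 - 1*4 = 8 - 4 = 4)
V(U) = 169 (V(U) = (9 + 4)² = 13² = 169)
V(706) - 1*(-272309) = 169 - 1*(-272309) = 169 + 272309 = 272478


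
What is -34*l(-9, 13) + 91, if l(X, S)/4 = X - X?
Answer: 91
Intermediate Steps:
l(X, S) = 0 (l(X, S) = 4*(X - X) = 4*0 = 0)
-34*l(-9, 13) + 91 = -34*0 + 91 = 0 + 91 = 91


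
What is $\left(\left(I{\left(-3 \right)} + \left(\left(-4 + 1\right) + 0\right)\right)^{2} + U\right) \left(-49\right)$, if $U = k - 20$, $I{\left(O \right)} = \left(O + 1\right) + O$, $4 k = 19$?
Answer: $- \frac{9555}{4} \approx -2388.8$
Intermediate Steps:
$k = \frac{19}{4}$ ($k = \frac{1}{4} \cdot 19 = \frac{19}{4} \approx 4.75$)
$I{\left(O \right)} = 1 + 2 O$ ($I{\left(O \right)} = \left(1 + O\right) + O = 1 + 2 O$)
$U = - \frac{61}{4}$ ($U = \frac{19}{4} - 20 = - \frac{61}{4} \approx -15.25$)
$\left(\left(I{\left(-3 \right)} + \left(\left(-4 + 1\right) + 0\right)\right)^{2} + U\right) \left(-49\right) = \left(\left(\left(1 + 2 \left(-3\right)\right) + \left(\left(-4 + 1\right) + 0\right)\right)^{2} - \frac{61}{4}\right) \left(-49\right) = \left(\left(\left(1 - 6\right) + \left(-3 + 0\right)\right)^{2} - \frac{61}{4}\right) \left(-49\right) = \left(\left(-5 - 3\right)^{2} - \frac{61}{4}\right) \left(-49\right) = \left(\left(-8\right)^{2} - \frac{61}{4}\right) \left(-49\right) = \left(64 - \frac{61}{4}\right) \left(-49\right) = \frac{195}{4} \left(-49\right) = - \frac{9555}{4}$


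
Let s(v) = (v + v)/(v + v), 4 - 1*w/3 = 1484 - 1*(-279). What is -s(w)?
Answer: -1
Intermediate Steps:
w = -5277 (w = 12 - 3*(1484 - 1*(-279)) = 12 - 3*(1484 + 279) = 12 - 3*1763 = 12 - 5289 = -5277)
s(v) = 1 (s(v) = (2*v)/((2*v)) = (2*v)*(1/(2*v)) = 1)
-s(w) = -1*1 = -1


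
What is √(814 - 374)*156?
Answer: 312*√110 ≈ 3272.3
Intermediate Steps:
√(814 - 374)*156 = √440*156 = (2*√110)*156 = 312*√110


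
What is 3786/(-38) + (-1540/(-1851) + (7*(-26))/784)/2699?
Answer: -529598779429/5315583336 ≈ -99.631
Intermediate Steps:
3786/(-38) + (-1540/(-1851) + (7*(-26))/784)/2699 = 3786*(-1/38) + (-1540*(-1/1851) - 182*1/784)*(1/2699) = -1893/19 + (1540/1851 - 13/56)*(1/2699) = -1893/19 + (62177/103656)*(1/2699) = -1893/19 + 62177/279767544 = -529598779429/5315583336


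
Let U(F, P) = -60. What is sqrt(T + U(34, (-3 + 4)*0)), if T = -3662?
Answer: I*sqrt(3722) ≈ 61.008*I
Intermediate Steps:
sqrt(T + U(34, (-3 + 4)*0)) = sqrt(-3662 - 60) = sqrt(-3722) = I*sqrt(3722)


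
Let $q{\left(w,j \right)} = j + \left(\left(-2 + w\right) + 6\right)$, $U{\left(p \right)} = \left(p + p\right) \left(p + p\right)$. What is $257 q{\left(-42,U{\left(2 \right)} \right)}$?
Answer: $-5654$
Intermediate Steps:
$U{\left(p \right)} = 4 p^{2}$ ($U{\left(p \right)} = 2 p 2 p = 4 p^{2}$)
$q{\left(w,j \right)} = 4 + j + w$ ($q{\left(w,j \right)} = j + \left(4 + w\right) = 4 + j + w$)
$257 q{\left(-42,U{\left(2 \right)} \right)} = 257 \left(4 + 4 \cdot 2^{2} - 42\right) = 257 \left(4 + 4 \cdot 4 - 42\right) = 257 \left(4 + 16 - 42\right) = 257 \left(-22\right) = -5654$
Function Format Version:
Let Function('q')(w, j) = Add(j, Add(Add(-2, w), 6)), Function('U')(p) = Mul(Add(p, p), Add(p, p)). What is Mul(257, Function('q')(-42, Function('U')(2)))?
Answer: -5654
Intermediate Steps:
Function('U')(p) = Mul(4, Pow(p, 2)) (Function('U')(p) = Mul(Mul(2, p), Mul(2, p)) = Mul(4, Pow(p, 2)))
Function('q')(w, j) = Add(4, j, w) (Function('q')(w, j) = Add(j, Add(4, w)) = Add(4, j, w))
Mul(257, Function('q')(-42, Function('U')(2))) = Mul(257, Add(4, Mul(4, Pow(2, 2)), -42)) = Mul(257, Add(4, Mul(4, 4), -42)) = Mul(257, Add(4, 16, -42)) = Mul(257, -22) = -5654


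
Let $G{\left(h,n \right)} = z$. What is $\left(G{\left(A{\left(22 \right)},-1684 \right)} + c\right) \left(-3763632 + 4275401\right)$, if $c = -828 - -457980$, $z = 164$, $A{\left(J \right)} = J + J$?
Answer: $234040152004$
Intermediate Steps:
$A{\left(J \right)} = 2 J$
$G{\left(h,n \right)} = 164$
$c = 457152$ ($c = -828 + 457980 = 457152$)
$\left(G{\left(A{\left(22 \right)},-1684 \right)} + c\right) \left(-3763632 + 4275401\right) = \left(164 + 457152\right) \left(-3763632 + 4275401\right) = 457316 \cdot 511769 = 234040152004$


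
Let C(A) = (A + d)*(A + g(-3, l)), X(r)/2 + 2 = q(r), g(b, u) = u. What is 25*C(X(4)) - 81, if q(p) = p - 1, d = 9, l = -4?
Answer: -631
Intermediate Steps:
q(p) = -1 + p
X(r) = -6 + 2*r (X(r) = -4 + 2*(-1 + r) = -4 + (-2 + 2*r) = -6 + 2*r)
C(A) = (-4 + A)*(9 + A) (C(A) = (A + 9)*(A - 4) = (9 + A)*(-4 + A) = (-4 + A)*(9 + A))
25*C(X(4)) - 81 = 25*(-36 + (-6 + 2*4)² + 5*(-6 + 2*4)) - 81 = 25*(-36 + (-6 + 8)² + 5*(-6 + 8)) - 81 = 25*(-36 + 2² + 5*2) - 81 = 25*(-36 + 4 + 10) - 81 = 25*(-22) - 81 = -550 - 81 = -631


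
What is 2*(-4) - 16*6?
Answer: -104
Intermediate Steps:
2*(-4) - 16*6 = -8 - 96 = -104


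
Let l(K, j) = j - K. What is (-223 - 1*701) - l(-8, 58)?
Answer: -990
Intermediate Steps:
(-223 - 1*701) - l(-8, 58) = (-223 - 1*701) - (58 - 1*(-8)) = (-223 - 701) - (58 + 8) = -924 - 1*66 = -924 - 66 = -990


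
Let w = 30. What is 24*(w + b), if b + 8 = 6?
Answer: 672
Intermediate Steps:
b = -2 (b = -8 + 6 = -2)
24*(w + b) = 24*(30 - 2) = 24*28 = 672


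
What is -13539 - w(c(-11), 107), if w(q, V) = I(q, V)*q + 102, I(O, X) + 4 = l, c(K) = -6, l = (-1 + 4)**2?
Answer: -13611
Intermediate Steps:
l = 9 (l = 3**2 = 9)
I(O, X) = 5 (I(O, X) = -4 + 9 = 5)
w(q, V) = 102 + 5*q (w(q, V) = 5*q + 102 = 102 + 5*q)
-13539 - w(c(-11), 107) = -13539 - (102 + 5*(-6)) = -13539 - (102 - 30) = -13539 - 1*72 = -13539 - 72 = -13611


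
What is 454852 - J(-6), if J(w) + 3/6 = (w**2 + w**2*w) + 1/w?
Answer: 1365098/3 ≈ 4.5503e+5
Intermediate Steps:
J(w) = -1/2 + 1/w + w**2 + w**3 (J(w) = -1/2 + ((w**2 + w**2*w) + 1/w) = -1/2 + ((w**2 + w**3) + 1/w) = -1/2 + (1/w + w**2 + w**3) = -1/2 + 1/w + w**2 + w**3)
454852 - J(-6) = 454852 - (1 + (-6)**3 + (-6)**4 - 1/2*(-6))/(-6) = 454852 - (-1)*(1 - 216 + 1296 + 3)/6 = 454852 - (-1)*1084/6 = 454852 - 1*(-542/3) = 454852 + 542/3 = 1365098/3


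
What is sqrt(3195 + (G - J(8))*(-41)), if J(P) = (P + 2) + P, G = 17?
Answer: 2*sqrt(809) ≈ 56.886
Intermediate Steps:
J(P) = 2 + 2*P (J(P) = (2 + P) + P = 2 + 2*P)
sqrt(3195 + (G - J(8))*(-41)) = sqrt(3195 + (17 - (2 + 2*8))*(-41)) = sqrt(3195 + (17 - (2 + 16))*(-41)) = sqrt(3195 + (17 - 1*18)*(-41)) = sqrt(3195 + (17 - 18)*(-41)) = sqrt(3195 - 1*(-41)) = sqrt(3195 + 41) = sqrt(3236) = 2*sqrt(809)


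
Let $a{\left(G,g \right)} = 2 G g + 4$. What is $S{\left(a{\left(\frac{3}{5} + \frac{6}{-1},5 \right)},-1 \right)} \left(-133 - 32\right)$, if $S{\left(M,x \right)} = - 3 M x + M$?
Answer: $33000$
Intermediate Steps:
$a{\left(G,g \right)} = 4 + 2 G g$ ($a{\left(G,g \right)} = 2 G g + 4 = 4 + 2 G g$)
$S{\left(M,x \right)} = M - 3 M x$ ($S{\left(M,x \right)} = - 3 M x + M = M - 3 M x$)
$S{\left(a{\left(\frac{3}{5} + \frac{6}{-1},5 \right)},-1 \right)} \left(-133 - 32\right) = \left(4 + 2 \left(\frac{3}{5} + \frac{6}{-1}\right) 5\right) \left(1 - -3\right) \left(-133 - 32\right) = \left(4 + 2 \left(3 \cdot \frac{1}{5} + 6 \left(-1\right)\right) 5\right) \left(1 + 3\right) \left(-165\right) = \left(4 + 2 \left(\frac{3}{5} - 6\right) 5\right) 4 \left(-165\right) = \left(4 + 2 \left(- \frac{27}{5}\right) 5\right) 4 \left(-165\right) = \left(4 - 54\right) 4 \left(-165\right) = \left(-50\right) 4 \left(-165\right) = \left(-200\right) \left(-165\right) = 33000$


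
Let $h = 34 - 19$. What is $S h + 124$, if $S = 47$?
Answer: $829$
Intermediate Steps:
$h = 15$
$S h + 124 = 47 \cdot 15 + 124 = 705 + 124 = 829$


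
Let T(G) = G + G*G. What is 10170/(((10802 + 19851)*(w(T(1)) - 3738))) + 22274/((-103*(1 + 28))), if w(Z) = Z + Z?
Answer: -43956458561/5894602553 ≈ -7.4571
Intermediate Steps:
T(G) = G + G²
w(Z) = 2*Z
10170/(((10802 + 19851)*(w(T(1)) - 3738))) + 22274/((-103*(1 + 28))) = 10170/(((10802 + 19851)*(2*(1*(1 + 1)) - 3738))) + 22274/((-103*(1 + 28))) = 10170/((30653*(2*(1*2) - 3738))) + 22274/((-103*29)) = 10170/((30653*(2*2 - 3738))) + 22274/(-2987) = 10170/((30653*(4 - 3738))) + 22274*(-1/2987) = 10170/((30653*(-3734))) - 22274/2987 = 10170/(-114458302) - 22274/2987 = 10170*(-1/114458302) - 22274/2987 = -5085/57229151 - 22274/2987 = -43956458561/5894602553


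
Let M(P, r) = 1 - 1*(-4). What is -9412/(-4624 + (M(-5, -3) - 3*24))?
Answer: 9412/4691 ≈ 2.0064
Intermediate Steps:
M(P, r) = 5 (M(P, r) = 1 + 4 = 5)
-9412/(-4624 + (M(-5, -3) - 3*24)) = -9412/(-4624 + (5 - 3*24)) = -9412/(-4624 + (5 - 72)) = -9412/(-4624 - 67) = -9412/(-4691) = -9412*(-1/4691) = 9412/4691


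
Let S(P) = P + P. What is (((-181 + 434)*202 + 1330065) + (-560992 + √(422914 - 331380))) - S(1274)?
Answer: 817631 + √91534 ≈ 8.1793e+5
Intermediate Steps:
S(P) = 2*P
(((-181 + 434)*202 + 1330065) + (-560992 + √(422914 - 331380))) - S(1274) = (((-181 + 434)*202 + 1330065) + (-560992 + √(422914 - 331380))) - 2*1274 = ((253*202 + 1330065) + (-560992 + √91534)) - 1*2548 = ((51106 + 1330065) + (-560992 + √91534)) - 2548 = (1381171 + (-560992 + √91534)) - 2548 = (820179 + √91534) - 2548 = 817631 + √91534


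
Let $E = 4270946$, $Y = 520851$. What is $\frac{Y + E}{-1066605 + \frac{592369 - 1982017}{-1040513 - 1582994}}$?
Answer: $- \frac{12571312972079}{2798244294087} \approx -4.4926$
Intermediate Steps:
$\frac{Y + E}{-1066605 + \frac{592369 - 1982017}{-1040513 - 1582994}} = \frac{520851 + 4270946}{-1066605 + \frac{592369 - 1982017}{-1040513 - 1582994}} = \frac{4791797}{-1066605 - \frac{1389648}{-2623507}} = \frac{4791797}{-1066605 - - \frac{1389648}{2623507}} = \frac{4791797}{-1066605 + \frac{1389648}{2623507}} = \frac{4791797}{- \frac{2798244294087}{2623507}} = 4791797 \left(- \frac{2623507}{2798244294087}\right) = - \frac{12571312972079}{2798244294087}$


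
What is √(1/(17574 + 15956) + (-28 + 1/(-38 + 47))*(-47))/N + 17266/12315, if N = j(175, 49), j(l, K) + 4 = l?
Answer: 17266/12315 + √13262906139070/17200890 ≈ 1.6138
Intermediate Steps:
j(l, K) = -4 + l
N = 171 (N = -4 + 175 = 171)
√(1/(17574 + 15956) + (-28 + 1/(-38 + 47))*(-47))/N + 17266/12315 = √(1/(17574 + 15956) + (-28 + 1/(-38 + 47))*(-47))/171 + 17266/12315 = √(1/33530 + (-28 + 1/9)*(-47))*(1/171) + 17266*(1/12315) = √(1/33530 + (-28 + ⅑)*(-47))*(1/171) + 17266/12315 = √(1/33530 - 251/9*(-47))*(1/171) + 17266/12315 = √(1/33530 + 11797/9)*(1/171) + 17266/12315 = √(395553419/301770)*(1/171) + 17266/12315 = (√13262906139070/100590)*(1/171) + 17266/12315 = √13262906139070/17200890 + 17266/12315 = 17266/12315 + √13262906139070/17200890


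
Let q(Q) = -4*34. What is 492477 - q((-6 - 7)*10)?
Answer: 492613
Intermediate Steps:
q(Q) = -136
492477 - q((-6 - 7)*10) = 492477 - 1*(-136) = 492477 + 136 = 492613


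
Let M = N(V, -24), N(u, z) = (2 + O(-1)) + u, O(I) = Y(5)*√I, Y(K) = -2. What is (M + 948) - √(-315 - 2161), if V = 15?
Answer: 965 - 2*I - 2*I*√619 ≈ 965.0 - 51.759*I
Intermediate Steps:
O(I) = -2*√I
N(u, z) = 2 + u - 2*I (N(u, z) = (2 - 2*I) + u = 2 + u - 2*I)
M = 17 - 2*I (M = 2 + 15 - 2*I = 17 - 2*I ≈ 17.0 - 2.0*I)
(M + 948) - √(-315 - 2161) = ((17 - 2*I) + 948) - √(-315 - 2161) = (965 - 2*I) - √(-2476) = (965 - 2*I) - 2*I*√619 = 965 - 2*I - 2*I*√619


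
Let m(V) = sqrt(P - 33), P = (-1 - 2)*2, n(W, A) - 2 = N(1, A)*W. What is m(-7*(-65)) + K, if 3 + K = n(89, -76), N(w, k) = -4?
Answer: -357 + I*sqrt(39) ≈ -357.0 + 6.245*I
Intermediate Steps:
n(W, A) = 2 - 4*W
P = -6 (P = -3*2 = -6)
K = -357 (K = -3 + (2 - 4*89) = -3 + (2 - 356) = -3 - 354 = -357)
m(V) = I*sqrt(39) (m(V) = sqrt(-6 - 33) = sqrt(-39) = I*sqrt(39))
m(-7*(-65)) + K = I*sqrt(39) - 357 = -357 + I*sqrt(39)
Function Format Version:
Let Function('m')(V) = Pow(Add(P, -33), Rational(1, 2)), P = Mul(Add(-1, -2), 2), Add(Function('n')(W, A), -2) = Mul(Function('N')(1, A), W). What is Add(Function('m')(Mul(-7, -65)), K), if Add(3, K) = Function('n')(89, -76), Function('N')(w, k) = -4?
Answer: Add(-357, Mul(I, Pow(39, Rational(1, 2)))) ≈ Add(-357.00, Mul(6.2450, I))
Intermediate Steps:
Function('n')(W, A) = Add(2, Mul(-4, W))
P = -6 (P = Mul(-3, 2) = -6)
K = -357 (K = Add(-3, Add(2, Mul(-4, 89))) = Add(-3, Add(2, -356)) = Add(-3, -354) = -357)
Function('m')(V) = Mul(I, Pow(39, Rational(1, 2))) (Function('m')(V) = Pow(Add(-6, -33), Rational(1, 2)) = Pow(-39, Rational(1, 2)) = Mul(I, Pow(39, Rational(1, 2))))
Add(Function('m')(Mul(-7, -65)), K) = Add(Mul(I, Pow(39, Rational(1, 2))), -357) = Add(-357, Mul(I, Pow(39, Rational(1, 2))))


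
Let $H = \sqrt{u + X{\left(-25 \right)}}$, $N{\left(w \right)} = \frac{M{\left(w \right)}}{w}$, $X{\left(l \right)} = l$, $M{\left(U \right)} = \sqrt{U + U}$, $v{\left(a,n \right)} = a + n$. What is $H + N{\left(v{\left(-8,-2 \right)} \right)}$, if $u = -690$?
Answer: $i \left(\sqrt{715} - \frac{\sqrt{5}}{5}\right) \approx 26.292 i$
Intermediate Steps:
$M{\left(U \right)} = \sqrt{2} \sqrt{U}$ ($M{\left(U \right)} = \sqrt{2 U} = \sqrt{2} \sqrt{U}$)
$N{\left(w \right)} = \frac{\sqrt{2}}{\sqrt{w}}$ ($N{\left(w \right)} = \frac{\sqrt{2} \sqrt{w}}{w} = \frac{\sqrt{2}}{\sqrt{w}}$)
$H = i \sqrt{715}$ ($H = \sqrt{-690 - 25} = \sqrt{-715} = i \sqrt{715} \approx 26.739 i$)
$H + N{\left(v{\left(-8,-2 \right)} \right)} = i \sqrt{715} + \frac{\sqrt{2}}{\sqrt{-8 - 2}} = i \sqrt{715} + \frac{\sqrt{2}}{i \sqrt{10}} = i \sqrt{715} + \sqrt{2} \left(- \frac{i \sqrt{10}}{10}\right) = i \sqrt{715} - \frac{i \sqrt{5}}{5}$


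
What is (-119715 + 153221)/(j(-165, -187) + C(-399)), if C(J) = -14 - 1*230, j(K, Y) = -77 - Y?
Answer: -16753/67 ≈ -250.04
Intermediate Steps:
C(J) = -244 (C(J) = -14 - 230 = -244)
(-119715 + 153221)/(j(-165, -187) + C(-399)) = (-119715 + 153221)/((-77 - 1*(-187)) - 244) = 33506/((-77 + 187) - 244) = 33506/(110 - 244) = 33506/(-134) = 33506*(-1/134) = -16753/67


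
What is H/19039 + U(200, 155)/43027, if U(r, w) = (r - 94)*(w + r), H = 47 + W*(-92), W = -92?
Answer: 1082640367/819191053 ≈ 1.3216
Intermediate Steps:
H = 8511 (H = 47 - 92*(-92) = 47 + 8464 = 8511)
U(r, w) = (-94 + r)*(r + w)
H/19039 + U(200, 155)/43027 = 8511/19039 + (200² - 94*200 - 94*155 + 200*155)/43027 = 8511*(1/19039) + (40000 - 18800 - 14570 + 31000)*(1/43027) = 8511/19039 + 37630*(1/43027) = 8511/19039 + 37630/43027 = 1082640367/819191053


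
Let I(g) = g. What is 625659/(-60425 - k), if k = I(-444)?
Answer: -625659/59981 ≈ -10.431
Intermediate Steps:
k = -444
625659/(-60425 - k) = 625659/(-60425 - 1*(-444)) = 625659/(-60425 + 444) = 625659/(-59981) = 625659*(-1/59981) = -625659/59981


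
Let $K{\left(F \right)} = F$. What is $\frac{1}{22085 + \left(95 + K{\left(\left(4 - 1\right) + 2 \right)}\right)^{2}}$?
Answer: $\frac{1}{32085} \approx 3.1167 \cdot 10^{-5}$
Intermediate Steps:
$\frac{1}{22085 + \left(95 + K{\left(\left(4 - 1\right) + 2 \right)}\right)^{2}} = \frac{1}{22085 + \left(95 + \left(\left(4 - 1\right) + 2\right)\right)^{2}} = \frac{1}{22085 + \left(95 + \left(3 + 2\right)\right)^{2}} = \frac{1}{22085 + \left(95 + 5\right)^{2}} = \frac{1}{22085 + 100^{2}} = \frac{1}{22085 + 10000} = \frac{1}{32085}$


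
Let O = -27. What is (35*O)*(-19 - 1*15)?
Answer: 32130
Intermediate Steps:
(35*O)*(-19 - 1*15) = (35*(-27))*(-19 - 1*15) = -945*(-19 - 15) = -945*(-34) = 32130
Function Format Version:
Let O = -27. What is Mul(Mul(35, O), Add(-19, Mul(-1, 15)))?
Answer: 32130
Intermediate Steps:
Mul(Mul(35, O), Add(-19, Mul(-1, 15))) = Mul(Mul(35, -27), Add(-19, Mul(-1, 15))) = Mul(-945, Add(-19, -15)) = Mul(-945, -34) = 32130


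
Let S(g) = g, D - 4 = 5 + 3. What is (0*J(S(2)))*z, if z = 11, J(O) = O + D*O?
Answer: 0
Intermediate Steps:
D = 12 (D = 4 + (5 + 3) = 4 + 8 = 12)
J(O) = 13*O (J(O) = O + 12*O = 13*O)
(0*J(S(2)))*z = (0*(13*2))*11 = (0*26)*11 = 0*11 = 0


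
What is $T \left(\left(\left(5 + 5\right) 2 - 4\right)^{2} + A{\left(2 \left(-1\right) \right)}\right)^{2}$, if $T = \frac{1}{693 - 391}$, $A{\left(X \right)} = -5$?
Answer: $\frac{63001}{302} \approx 208.61$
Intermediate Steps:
$T = \frac{1}{302} \approx 0.0033113$
$T \left(\left(\left(5 + 5\right) 2 - 4\right)^{2} + A{\left(2 \left(-1\right) \right)}\right)^{2} = \frac{\left(\left(\left(5 + 5\right) 2 - 4\right)^{2} - 5\right)^{2}}{302} = \frac{\left(\left(10 \cdot 2 - 4\right)^{2} - 5\right)^{2}}{302} = \frac{\left(\left(20 - 4\right)^{2} - 5\right)^{2}}{302} = \frac{\left(16^{2} - 5\right)^{2}}{302} = \frac{\left(256 - 5\right)^{2}}{302} = \frac{251^{2}}{302} = \frac{1}{302} \cdot 63001 = \frac{63001}{302}$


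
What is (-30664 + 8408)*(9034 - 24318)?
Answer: 340160704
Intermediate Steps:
(-30664 + 8408)*(9034 - 24318) = -22256*(-15284) = 340160704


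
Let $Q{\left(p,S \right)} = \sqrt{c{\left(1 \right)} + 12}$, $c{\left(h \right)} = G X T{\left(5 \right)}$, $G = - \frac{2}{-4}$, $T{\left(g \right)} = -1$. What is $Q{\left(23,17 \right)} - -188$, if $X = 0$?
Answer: $188 + 2 \sqrt{3} \approx 191.46$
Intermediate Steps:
$G = \frac{1}{2}$ ($G = \left(-2\right) \left(- \frac{1}{4}\right) = \frac{1}{2} \approx 0.5$)
$c{\left(h \right)} = 0$ ($c{\left(h \right)} = \frac{1}{2} \cdot 0 \left(-1\right) = 0 \left(-1\right) = 0$)
$Q{\left(p,S \right)} = 2 \sqrt{3}$ ($Q{\left(p,S \right)} = \sqrt{0 + 12} = \sqrt{12} = 2 \sqrt{3}$)
$Q{\left(23,17 \right)} - -188 = 2 \sqrt{3} - -188 = 2 \sqrt{3} + 188 = 188 + 2 \sqrt{3}$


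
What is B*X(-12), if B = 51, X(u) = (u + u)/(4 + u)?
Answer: 153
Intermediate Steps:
X(u) = 2*u/(4 + u) (X(u) = (2*u)/(4 + u) = 2*u/(4 + u))
B*X(-12) = 51*(2*(-12)/(4 - 12)) = 51*(2*(-12)/(-8)) = 51*(2*(-12)*(-⅛)) = 51*3 = 153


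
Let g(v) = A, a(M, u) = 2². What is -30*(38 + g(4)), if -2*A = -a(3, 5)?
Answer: -1200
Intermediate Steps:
a(M, u) = 4
A = 2 (A = -(-1)*4/2 = -½*(-4) = 2)
g(v) = 2
-30*(38 + g(4)) = -30*(38 + 2) = -30*40 = -1200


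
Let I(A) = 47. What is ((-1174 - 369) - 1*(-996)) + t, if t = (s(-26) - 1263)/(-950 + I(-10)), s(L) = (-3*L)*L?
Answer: -163550/301 ≈ -543.36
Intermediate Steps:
s(L) = -3*L²
t = 1097/301 (t = (-3*(-26)² - 1263)/(-950 + 47) = (-3*676 - 1263)/(-903) = (-2028 - 1263)*(-1/903) = -3291*(-1/903) = 1097/301 ≈ 3.6445)
((-1174 - 369) - 1*(-996)) + t = ((-1174 - 369) - 1*(-996)) + 1097/301 = (-1543 + 996) + 1097/301 = -547 + 1097/301 = -163550/301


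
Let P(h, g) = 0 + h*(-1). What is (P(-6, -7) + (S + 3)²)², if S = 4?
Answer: 3025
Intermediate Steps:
P(h, g) = -h (P(h, g) = 0 - h = -h)
(P(-6, -7) + (S + 3)²)² = (-1*(-6) + (4 + 3)²)² = (6 + 7²)² = (6 + 49)² = 55² = 3025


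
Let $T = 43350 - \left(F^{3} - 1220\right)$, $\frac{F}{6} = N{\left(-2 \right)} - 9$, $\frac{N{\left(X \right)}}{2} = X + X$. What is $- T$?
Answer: $-1105778$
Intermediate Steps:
$N{\left(X \right)} = 4 X$ ($N{\left(X \right)} = 2 \left(X + X\right) = 2 \cdot 2 X = 4 X$)
$F = -102$ ($F = 6 \left(4 \left(-2\right) - 9\right) = 6 \left(-8 - 9\right) = 6 \left(-17\right) = -102$)
$T = 1105778$ ($T = 43350 - \left(\left(-102\right)^{3} - 1220\right) = 43350 - \left(-1061208 - 1220\right) = 43350 - -1062428 = 43350 + 1062428 = 1105778$)
$- T = \left(-1\right) 1105778 = -1105778$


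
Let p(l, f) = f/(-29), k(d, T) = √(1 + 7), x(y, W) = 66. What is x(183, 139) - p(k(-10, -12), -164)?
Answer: 1750/29 ≈ 60.345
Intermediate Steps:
k(d, T) = 2*√2 (k(d, T) = √8 = 2*√2)
p(l, f) = -f/29 (p(l, f) = f*(-1/29) = -f/29)
x(183, 139) - p(k(-10, -12), -164) = 66 - (-1)*(-164)/29 = 66 - 1*164/29 = 66 - 164/29 = 1750/29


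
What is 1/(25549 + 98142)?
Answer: 1/123691 ≈ 8.0847e-6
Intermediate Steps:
1/(25549 + 98142) = 1/123691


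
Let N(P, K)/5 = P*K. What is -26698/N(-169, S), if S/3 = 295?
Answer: 26698/747825 ≈ 0.035701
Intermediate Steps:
S = 885 (S = 3*295 = 885)
N(P, K) = 5*K*P (N(P, K) = 5*(P*K) = 5*(K*P) = 5*K*P)
-26698/N(-169, S) = -26698/(5*885*(-169)) = -26698/(-747825) = -26698*(-1/747825) = 26698/747825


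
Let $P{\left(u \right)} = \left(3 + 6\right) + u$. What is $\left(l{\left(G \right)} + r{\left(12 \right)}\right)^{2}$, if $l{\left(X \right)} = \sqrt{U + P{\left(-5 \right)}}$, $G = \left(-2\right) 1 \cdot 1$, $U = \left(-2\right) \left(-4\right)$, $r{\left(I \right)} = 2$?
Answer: $16 + 8 \sqrt{3} \approx 29.856$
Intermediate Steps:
$U = 8$
$G = -2$ ($G = \left(-2\right) 1 = -2$)
$P{\left(u \right)} = 9 + u$
$l{\left(X \right)} = 2 \sqrt{3}$ ($l{\left(X \right)} = \sqrt{8 + \left(9 - 5\right)} = \sqrt{8 + 4} = \sqrt{12} = 2 \sqrt{3}$)
$\left(l{\left(G \right)} + r{\left(12 \right)}\right)^{2} = \left(2 \sqrt{3} + 2\right)^{2} = \left(2 + 2 \sqrt{3}\right)^{2}$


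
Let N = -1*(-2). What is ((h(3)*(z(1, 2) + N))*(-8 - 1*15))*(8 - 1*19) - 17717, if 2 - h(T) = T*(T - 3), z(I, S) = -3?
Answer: -18223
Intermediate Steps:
N = 2
h(T) = 2 - T*(-3 + T) (h(T) = 2 - T*(T - 3) = 2 - T*(-3 + T))
((h(3)*(z(1, 2) + N))*(-8 - 1*15))*(8 - 1*19) - 17717 = (((2 - 1*3**2 + 3*3)*(-3 + 2))*(-8 - 1*15))*(8 - 1*19) - 17717 = (((2 - 1*9 + 9)*(-1))*(-8 - 15))*(8 - 19) - 17717 = (((2 - 9 + 9)*(-1))*(-23))*(-11) - 17717 = ((2*(-1))*(-23))*(-11) - 17717 = -2*(-23)*(-11) - 17717 = 46*(-11) - 17717 = -506 - 17717 = -18223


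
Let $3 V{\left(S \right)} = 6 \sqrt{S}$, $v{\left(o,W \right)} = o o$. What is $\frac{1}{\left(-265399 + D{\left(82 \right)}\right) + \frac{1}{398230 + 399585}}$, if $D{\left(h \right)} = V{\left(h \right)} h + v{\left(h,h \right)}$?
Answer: $- \frac{41162226792963515}{10647288065048416654044} - \frac{26096859743225 \sqrt{82}}{10647288065048416654044} \approx -3.8882 \cdot 10^{-6}$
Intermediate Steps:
$v{\left(o,W \right)} = o^{2}$
$V{\left(S \right)} = 2 \sqrt{S}$ ($V{\left(S \right)} = \frac{6 \sqrt{S}}{3} = 2 \sqrt{S}$)
$D{\left(h \right)} = h^{2} + 2 h^{\frac{3}{2}}$ ($D{\left(h \right)} = 2 \sqrt{h} h + h^{2} = 2 h^{\frac{3}{2}} + h^{2} = h^{2} + 2 h^{\frac{3}{2}}$)
$\frac{1}{\left(-265399 + D{\left(82 \right)}\right) + \frac{1}{398230 + 399585}} = \frac{1}{\left(-265399 + \left(82^{2} + 2 \cdot 82^{\frac{3}{2}}\right)\right) + \frac{1}{398230 + 399585}} = \frac{1}{\left(-265399 + \left(6724 + 2 \cdot 82 \sqrt{82}\right)\right) + \frac{1}{797815}} = \frac{1}{\left(-265399 + \left(6724 + 164 \sqrt{82}\right)\right) + \frac{1}{797815}} = \frac{1}{\left(-258675 + 164 \sqrt{82}\right) + \frac{1}{797815}} = \frac{1}{- \frac{206374795124}{797815} + 164 \sqrt{82}}$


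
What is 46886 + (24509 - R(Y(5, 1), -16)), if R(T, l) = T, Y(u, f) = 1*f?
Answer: 71394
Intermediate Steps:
Y(u, f) = f
46886 + (24509 - R(Y(5, 1), -16)) = 46886 + (24509 - 1*1) = 46886 + (24509 - 1) = 46886 + 24508 = 71394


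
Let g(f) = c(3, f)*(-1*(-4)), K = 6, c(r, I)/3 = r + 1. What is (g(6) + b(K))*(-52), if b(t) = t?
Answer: -2808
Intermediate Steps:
c(r, I) = 3 + 3*r (c(r, I) = 3*(r + 1) = 3*(1 + r) = 3 + 3*r)
g(f) = 48 (g(f) = (3 + 3*3)*(-1*(-4)) = (3 + 9)*4 = 12*4 = 48)
(g(6) + b(K))*(-52) = (48 + 6)*(-52) = 54*(-52) = -2808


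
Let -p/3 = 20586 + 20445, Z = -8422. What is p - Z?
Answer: -114671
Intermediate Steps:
p = -123093 (p = -3*(20586 + 20445) = -3*41031 = -123093)
p - Z = -123093 - 1*(-8422) = -123093 + 8422 = -114671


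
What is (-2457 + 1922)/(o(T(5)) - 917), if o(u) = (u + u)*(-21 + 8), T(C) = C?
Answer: 535/1047 ≈ 0.51098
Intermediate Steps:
o(u) = -26*u (o(u) = (2*u)*(-13) = -26*u)
(-2457 + 1922)/(o(T(5)) - 917) = (-2457 + 1922)/(-26*5 - 917) = -535/(-130 - 917) = -535/(-1047) = -535*(-1/1047) = 535/1047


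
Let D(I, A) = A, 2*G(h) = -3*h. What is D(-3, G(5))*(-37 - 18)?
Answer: 825/2 ≈ 412.50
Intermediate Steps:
G(h) = -3*h/2 (G(h) = (-3*h)/2 = -3*h/2)
D(-3, G(5))*(-37 - 18) = (-3/2*5)*(-37 - 18) = -15/2*(-55) = 825/2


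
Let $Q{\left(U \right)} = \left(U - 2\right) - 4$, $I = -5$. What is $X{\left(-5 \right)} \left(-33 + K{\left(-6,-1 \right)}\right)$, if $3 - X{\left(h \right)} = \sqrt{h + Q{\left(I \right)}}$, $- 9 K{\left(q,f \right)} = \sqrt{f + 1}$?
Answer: $-99 + 132 i \approx -99.0 + 132.0 i$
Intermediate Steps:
$Q{\left(U \right)} = -6 + U$ ($Q{\left(U \right)} = \left(-2 + U\right) - 4 = -6 + U$)
$K{\left(q,f \right)} = - \frac{\sqrt{1 + f}}{9}$ ($K{\left(q,f \right)} = - \frac{\sqrt{f + 1}}{9} = - \frac{\sqrt{1 + f}}{9}$)
$X{\left(h \right)} = 3 - \sqrt{-11 + h}$ ($X{\left(h \right)} = 3 - \sqrt{h - 11} = 3 - \sqrt{-11 + h}$)
$X{\left(-5 \right)} \left(-33 + K{\left(-6,-1 \right)}\right) = \left(3 - \sqrt{-11 - 5}\right) \left(-33 - \frac{\sqrt{1 - 1}}{9}\right) = \left(3 - \sqrt{-16}\right) \left(-33 - \frac{\sqrt{0}}{9}\right) = \left(3 - 4 i\right) \left(-33 - 0\right) = \left(3 - 4 i\right) \left(-33 + 0\right) = \left(3 - 4 i\right) \left(-33\right) = -99 + 132 i$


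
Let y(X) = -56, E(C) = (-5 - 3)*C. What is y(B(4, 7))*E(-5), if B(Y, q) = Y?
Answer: -2240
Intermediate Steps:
E(C) = -8*C
y(B(4, 7))*E(-5) = -(-448)*(-5) = -56*40 = -2240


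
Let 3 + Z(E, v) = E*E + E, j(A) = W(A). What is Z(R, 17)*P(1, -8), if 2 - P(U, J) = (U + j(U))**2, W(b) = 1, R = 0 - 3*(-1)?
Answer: -18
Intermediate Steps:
R = 3 (R = 0 + 3 = 3)
j(A) = 1
P(U, J) = 2 - (1 + U)**2 (P(U, J) = 2 - (U + 1)**2 = 2 - (1 + U)**2)
Z(E, v) = -3 + E + E**2 (Z(E, v) = -3 + (E*E + E) = -3 + (E**2 + E) = -3 + (E + E**2) = -3 + E + E**2)
Z(R, 17)*P(1, -8) = (-3 + 3 + 3**2)*(2 - (1 + 1)**2) = (-3 + 3 + 9)*(2 - 1*2**2) = 9*(2 - 1*4) = 9*(2 - 4) = 9*(-2) = -18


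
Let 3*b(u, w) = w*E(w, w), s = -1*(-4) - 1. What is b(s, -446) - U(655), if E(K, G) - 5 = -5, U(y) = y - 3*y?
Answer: 1310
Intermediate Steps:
U(y) = -2*y
s = 3 (s = 4 - 1 = 3)
E(K, G) = 0 (E(K, G) = 5 - 5 = 0)
b(u, w) = 0 (b(u, w) = (w*0)/3 = (⅓)*0 = 0)
b(s, -446) - U(655) = 0 - (-2)*655 = 0 - 1*(-1310) = 0 + 1310 = 1310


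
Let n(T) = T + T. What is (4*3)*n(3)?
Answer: 72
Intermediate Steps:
n(T) = 2*T
(4*3)*n(3) = (4*3)*(2*3) = 12*6 = 72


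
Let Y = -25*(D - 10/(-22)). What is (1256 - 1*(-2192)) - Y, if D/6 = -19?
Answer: 6703/11 ≈ 609.36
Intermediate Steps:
D = -114 (D = 6*(-19) = -114)
Y = 31225/11 (Y = -25*(-114 - 10/(-22)) = -25*(-114 - 10*(-1/22)) = -25*(-114 + 5/11) = -25*(-1249/11) = 31225/11 ≈ 2838.6)
(1256 - 1*(-2192)) - Y = (1256 - 1*(-2192)) - 1*31225/11 = (1256 + 2192) - 31225/11 = 3448 - 31225/11 = 6703/11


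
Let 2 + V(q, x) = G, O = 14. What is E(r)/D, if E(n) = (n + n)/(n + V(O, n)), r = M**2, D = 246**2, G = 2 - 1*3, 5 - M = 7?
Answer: 2/15129 ≈ 0.00013220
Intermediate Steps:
M = -2 (M = 5 - 1*7 = 5 - 7 = -2)
G = -1 (G = 2 - 3 = -1)
V(q, x) = -3 (V(q, x) = -2 - 1 = -3)
D = 60516
r = 4 (r = (-2)**2 = 4)
E(n) = 2*n/(-3 + n) (E(n) = (n + n)/(n - 3) = (2*n)/(-3 + n) = 2*n/(-3 + n))
E(r)/D = (2*4/(-3 + 4))/60516 = (2*4/1)*(1/60516) = (2*4*1)*(1/60516) = 8*(1/60516) = 2/15129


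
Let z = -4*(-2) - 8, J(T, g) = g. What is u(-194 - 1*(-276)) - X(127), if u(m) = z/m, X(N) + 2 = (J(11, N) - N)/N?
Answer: 2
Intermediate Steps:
X(N) = -2 (X(N) = -2 + (N - N)/N = -2 + 0/N = -2 + 0 = -2)
z = 0 (z = 8 - 8 = 0)
u(m) = 0 (u(m) = 0/m = 0)
u(-194 - 1*(-276)) - X(127) = 0 - 1*(-2) = 0 + 2 = 2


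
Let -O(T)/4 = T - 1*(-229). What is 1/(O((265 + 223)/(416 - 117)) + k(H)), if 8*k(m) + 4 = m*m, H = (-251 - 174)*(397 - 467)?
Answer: 299/33078934952 ≈ 9.0390e-9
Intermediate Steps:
O(T) = -916 - 4*T (O(T) = -4*(T - 1*(-229)) = -4*(T + 229) = -4*(229 + T) = -916 - 4*T)
H = 29750 (H = -425*(-70) = 29750)
k(m) = -1/2 + m**2/8 (k(m) = -1/2 + (m*m)/8 = -1/2 + m**2/8)
1/(O((265 + 223)/(416 - 117)) + k(H)) = 1/((-916 - 4*(265 + 223)/(416 - 117)) + (-1/2 + (1/8)*29750**2)) = 1/((-916 - 1952/299) + (-1/2 + (1/8)*885062500)) = 1/((-916 - 1952/299) + (-1/2 + 221265625/2)) = 1/((-916 - 4*488/299) + 110632812) = 1/((-916 - 1952/299) + 110632812) = 1/(-275836/299 + 110632812) = 1/(33078934952/299) = 299/33078934952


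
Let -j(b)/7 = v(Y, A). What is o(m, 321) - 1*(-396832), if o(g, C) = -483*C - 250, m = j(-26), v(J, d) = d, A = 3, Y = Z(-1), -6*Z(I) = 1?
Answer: 241539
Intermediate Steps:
Z(I) = -⅙ (Z(I) = -⅙*1 = -⅙)
Y = -⅙ ≈ -0.16667
j(b) = -21 (j(b) = -7*3 = -21)
m = -21
o(g, C) = -250 - 483*C
o(m, 321) - 1*(-396832) = (-250 - 483*321) - 1*(-396832) = (-250 - 155043) + 396832 = -155293 + 396832 = 241539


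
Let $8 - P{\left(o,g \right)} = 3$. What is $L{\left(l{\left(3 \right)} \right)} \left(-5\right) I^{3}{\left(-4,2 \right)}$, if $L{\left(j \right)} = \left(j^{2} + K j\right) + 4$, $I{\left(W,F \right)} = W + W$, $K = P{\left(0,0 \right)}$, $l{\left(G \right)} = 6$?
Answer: $179200$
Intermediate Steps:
$P{\left(o,g \right)} = 5$ ($P{\left(o,g \right)} = 8 - 3 = 5$)
$K = 5$
$I{\left(W,F \right)} = 2 W$
$L{\left(j \right)} = 4 + j^{2} + 5 j$ ($L{\left(j \right)} = \left(j^{2} + 5 j\right) + 4 = 4 + j^{2} + 5 j$)
$L{\left(l{\left(3 \right)} \right)} \left(-5\right) I^{3}{\left(-4,2 \right)} = \left(4 + 6^{2} + 5 \cdot 6\right) \left(-5\right) \left(2 \left(-4\right)\right)^{3} = \left(4 + 36 + 30\right) \left(-5\right) \left(-8\right)^{3} = 70 \left(-5\right) \left(-512\right) = \left(-350\right) \left(-512\right) = 179200$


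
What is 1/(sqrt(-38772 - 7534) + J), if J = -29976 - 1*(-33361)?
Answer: 3385/11504531 - 13*I*sqrt(274)/11504531 ≈ 0.00029423 - 1.8705e-5*I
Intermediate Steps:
J = 3385 (J = -29976 + 33361 = 3385)
1/(sqrt(-38772 - 7534) + J) = 1/(sqrt(-38772 - 7534) + 3385) = 1/(sqrt(-46306) + 3385) = 1/(13*I*sqrt(274) + 3385) = 1/(3385 + 13*I*sqrt(274))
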